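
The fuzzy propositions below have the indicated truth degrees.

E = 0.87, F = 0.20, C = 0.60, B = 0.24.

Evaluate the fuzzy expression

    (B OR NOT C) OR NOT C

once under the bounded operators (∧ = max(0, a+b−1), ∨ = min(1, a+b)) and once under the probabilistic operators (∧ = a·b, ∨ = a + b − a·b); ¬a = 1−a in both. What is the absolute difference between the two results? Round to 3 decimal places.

0.274

Under bounded:
  NOT C = 1 − 0.60 = 0.40
  B OR NOT C = min(1, a+b) on (0.24, 0.40) = 0.64
  NOT C = 1 − 0.60 = 0.40
  (B OR NOT C) OR NOT C = min(1, a+b) on (0.64, 0.40) = 1.00
  → value = 1.0000
Under probabilistic:
  NOT C = 1 − 0.6000 = 0.4000
  B OR NOT C = a + b − a·b on (0.2400, 0.4000) = 0.5440
  NOT C = 1 − 0.6000 = 0.4000
  (B OR NOT C) OR NOT C = a + b − a·b on (0.5440, 0.4000) = 0.7264
  → value = 0.7264
|1.0000 − 0.7264| = 0.274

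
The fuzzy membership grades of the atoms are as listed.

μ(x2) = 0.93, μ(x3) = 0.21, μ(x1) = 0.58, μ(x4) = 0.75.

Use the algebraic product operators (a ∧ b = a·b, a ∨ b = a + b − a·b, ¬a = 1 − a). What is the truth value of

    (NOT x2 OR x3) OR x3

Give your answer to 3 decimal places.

0.420

NOT x2 = 1 − 0.9300 = 0.0700
NOT x2 OR x3 = a + b − a·b on (0.0700, 0.2100) = 0.2653
(NOT x2 OR x3) OR x3 = a + b − a·b on (0.2653, 0.2100) = 0.4196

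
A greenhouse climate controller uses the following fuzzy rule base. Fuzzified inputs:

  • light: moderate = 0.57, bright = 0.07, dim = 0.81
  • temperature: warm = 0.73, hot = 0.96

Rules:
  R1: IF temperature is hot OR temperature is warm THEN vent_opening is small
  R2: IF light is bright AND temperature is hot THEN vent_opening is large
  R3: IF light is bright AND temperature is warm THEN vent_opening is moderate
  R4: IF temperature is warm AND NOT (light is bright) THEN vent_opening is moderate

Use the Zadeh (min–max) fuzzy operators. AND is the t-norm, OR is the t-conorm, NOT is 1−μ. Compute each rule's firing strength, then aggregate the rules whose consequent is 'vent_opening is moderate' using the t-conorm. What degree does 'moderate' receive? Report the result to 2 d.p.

0.73

R1: hot=0.96, warm=0.73; OR[max(a, b)] → w = 0.96
R2: bright=0.07, hot=0.96; AND[min(a, b)] → w = 0.07
R3: bright=0.07, warm=0.73; AND[min(a, b)] → w = 0.07
R4: warm=0.73, ¬bright=1−0.07=0.93; AND[min(a, b)] → w = 0.73
Rules with consequent 'moderate': {R3, R4} → strengths 0.07, 0.73
Aggregate via t-conorm [max(a, b)]: 0.73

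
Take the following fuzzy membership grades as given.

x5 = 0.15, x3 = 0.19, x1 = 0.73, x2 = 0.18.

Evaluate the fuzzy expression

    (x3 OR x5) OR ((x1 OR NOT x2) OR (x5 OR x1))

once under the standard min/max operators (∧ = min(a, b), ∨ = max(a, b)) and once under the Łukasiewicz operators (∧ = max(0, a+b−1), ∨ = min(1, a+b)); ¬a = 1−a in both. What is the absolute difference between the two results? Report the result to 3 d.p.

0.180

Under standard min/max:
  x3 OR x5 = max(a, b) on (0.19, 0.15) = 0.19
  NOT x2 = 1 − 0.18 = 0.82
  x1 OR NOT x2 = max(a, b) on (0.73, 0.82) = 0.82
  x5 OR x1 = max(a, b) on (0.15, 0.73) = 0.73
  (x1 OR NOT x2) OR (x5 OR x1) = max(a, b) on (0.82, 0.73) = 0.82
  (x3 OR x5) OR ((x1 OR NOT x2) OR (x5 OR x1)) = max(a, b) on (0.19, 0.82) = 0.82
  → value = 0.8200
Under Łukasiewicz:
  x3 OR x5 = min(1, a+b) on (0.19, 0.15) = 0.34
  NOT x2 = 1 − 0.18 = 0.82
  x1 OR NOT x2 = min(1, a+b) on (0.73, 0.82) = 1.00
  x5 OR x1 = min(1, a+b) on (0.15, 0.73) = 0.88
  (x1 OR NOT x2) OR (x5 OR x1) = min(1, a+b) on (1.00, 0.88) = 1.00
  (x3 OR x5) OR ((x1 OR NOT x2) OR (x5 OR x1)) = min(1, a+b) on (0.34, 1.00) = 1.00
  → value = 1.0000
|0.8200 − 1.0000| = 0.180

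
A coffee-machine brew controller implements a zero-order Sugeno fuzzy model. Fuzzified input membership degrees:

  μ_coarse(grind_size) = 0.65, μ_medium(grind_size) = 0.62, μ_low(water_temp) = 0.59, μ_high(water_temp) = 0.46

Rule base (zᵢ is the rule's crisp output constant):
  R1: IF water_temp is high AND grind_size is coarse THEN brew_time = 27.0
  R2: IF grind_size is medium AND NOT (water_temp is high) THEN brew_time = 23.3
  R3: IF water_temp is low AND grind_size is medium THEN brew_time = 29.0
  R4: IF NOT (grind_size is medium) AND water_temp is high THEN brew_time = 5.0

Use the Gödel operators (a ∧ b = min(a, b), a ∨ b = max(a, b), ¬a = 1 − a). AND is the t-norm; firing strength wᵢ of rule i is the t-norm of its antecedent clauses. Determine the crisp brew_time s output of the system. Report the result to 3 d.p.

22.341

R1 (z=27.0): high=0.46, coarse=0.65; AND[min(a, b)] → w = 0.46
R2 (z=23.3): medium=0.62, ¬high=1−0.46=0.54; AND[min(a, b)] → w = 0.54
R3 (z=29.0): low=0.59, medium=0.62; AND[min(a, b)] → w = 0.59
R4 (z=5.0): ¬medium=1−0.62=0.38, high=0.46; AND[min(a, b)] → w = 0.38
Weighted average = (0.46·27.0 + 0.54·23.3 + 0.59·29.0 + 0.38·5.0) / (0.46 + 0.54 + 0.59 + 0.38)
  = 44.0120 / 1.9700 = 22.341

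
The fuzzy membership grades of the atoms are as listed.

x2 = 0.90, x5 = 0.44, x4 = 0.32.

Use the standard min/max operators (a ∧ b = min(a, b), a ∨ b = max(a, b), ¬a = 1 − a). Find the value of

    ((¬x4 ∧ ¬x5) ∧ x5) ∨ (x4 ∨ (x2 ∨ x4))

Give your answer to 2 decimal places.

¬x4 = 1 − 0.32 = 0.68
¬x5 = 1 − 0.44 = 0.56
¬x4 ∧ ¬x5 = min(a, b) on (0.68, 0.56) = 0.56
(¬x4 ∧ ¬x5) ∧ x5 = min(a, b) on (0.56, 0.44) = 0.44
x2 ∨ x4 = max(a, b) on (0.90, 0.32) = 0.90
x4 ∨ (x2 ∨ x4) = max(a, b) on (0.32, 0.90) = 0.90
((¬x4 ∧ ¬x5) ∧ x5) ∨ (x4 ∨ (x2 ∨ x4)) = max(a, b) on (0.44, 0.90) = 0.90

0.90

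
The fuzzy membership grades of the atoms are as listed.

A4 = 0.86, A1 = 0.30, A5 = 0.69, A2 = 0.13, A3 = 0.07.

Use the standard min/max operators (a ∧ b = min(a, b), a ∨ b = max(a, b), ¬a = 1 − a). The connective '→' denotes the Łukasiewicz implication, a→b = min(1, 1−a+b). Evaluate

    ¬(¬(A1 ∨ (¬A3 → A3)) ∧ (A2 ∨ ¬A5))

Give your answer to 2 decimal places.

¬A3 = 1 − 0.07 = 0.93
¬A3 → A3  [Łukasiewicz: min(1, 1−a+b)] with a=0.93, b=0.07 → 0.14
A1 ∨ (¬A3 → A3) = max(a, b) on (0.30, 0.14) = 0.30
¬(A1 ∨ (¬A3 → A3)) = 1 − 0.30 = 0.70
¬A5 = 1 − 0.69 = 0.31
A2 ∨ ¬A5 = max(a, b) on (0.13, 0.31) = 0.31
¬(A1 ∨ (¬A3 → A3)) ∧ (A2 ∨ ¬A5) = min(a, b) on (0.70, 0.31) = 0.31
¬(¬(A1 ∨ (¬A3 → A3)) ∧ (A2 ∨ ¬A5)) = 1 − 0.31 = 0.69

0.69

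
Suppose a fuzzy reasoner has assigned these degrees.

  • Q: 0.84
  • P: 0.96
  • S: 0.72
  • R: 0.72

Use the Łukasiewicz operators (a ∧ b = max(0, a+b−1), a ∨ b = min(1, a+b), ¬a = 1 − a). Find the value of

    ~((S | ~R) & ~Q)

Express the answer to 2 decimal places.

0.84

~R = 1 − 0.72 = 0.28
S | ~R = min(1, a+b) on (0.72, 0.28) = 1.00
~Q = 1 − 0.84 = 0.16
(S | ~R) & ~Q = max(0, a+b−1) on (1.00, 0.16) = 0.16
~((S | ~R) & ~Q) = 1 − 0.16 = 0.84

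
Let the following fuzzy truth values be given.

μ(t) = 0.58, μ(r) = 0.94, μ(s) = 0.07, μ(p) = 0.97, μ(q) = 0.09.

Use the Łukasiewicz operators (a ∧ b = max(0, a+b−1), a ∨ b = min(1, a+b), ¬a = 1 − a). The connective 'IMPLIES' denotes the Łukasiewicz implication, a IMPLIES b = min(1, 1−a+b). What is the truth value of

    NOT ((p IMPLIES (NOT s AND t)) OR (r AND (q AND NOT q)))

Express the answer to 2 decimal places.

0.46

NOT s = 1 − 0.07 = 0.93
NOT s AND t = max(0, a+b−1) on (0.93, 0.58) = 0.51
p IMPLIES (NOT s AND t)  [Łukasiewicz: min(1, 1−a+b)] with a=0.97, b=0.51 → 0.54
NOT q = 1 − 0.09 = 0.91
q AND NOT q = max(0, a+b−1) on (0.09, 0.91) = 0.00
r AND (q AND NOT q) = max(0, a+b−1) on (0.94, 0.00) = 0.00
(p IMPLIES (NOT s AND t)) OR (r AND (q AND NOT q)) = min(1, a+b) on (0.54, 0.00) = 0.54
NOT ((p IMPLIES (NOT s AND t)) OR (r AND (q AND NOT q))) = 1 − 0.54 = 0.46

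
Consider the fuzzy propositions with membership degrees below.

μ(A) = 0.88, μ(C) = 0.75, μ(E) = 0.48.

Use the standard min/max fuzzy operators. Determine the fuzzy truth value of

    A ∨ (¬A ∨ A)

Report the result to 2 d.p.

¬A = 1 − 0.88 = 0.12
¬A ∨ A = max(a, b) on (0.12, 0.88) = 0.88
A ∨ (¬A ∨ A) = max(a, b) on (0.88, 0.88) = 0.88

0.88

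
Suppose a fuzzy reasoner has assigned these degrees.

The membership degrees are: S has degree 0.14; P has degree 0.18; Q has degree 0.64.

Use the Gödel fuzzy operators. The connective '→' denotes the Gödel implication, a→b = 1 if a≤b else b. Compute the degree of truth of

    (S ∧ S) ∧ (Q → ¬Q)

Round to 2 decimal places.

S ∧ S = min(a, b) on (0.14, 0.14) = 0.14
¬Q = 1 − 0.64 = 0.36
Q → ¬Q  [Gödel: 1 if a≤b else b] with a=0.64, b=0.36 → 0.36
(S ∧ S) ∧ (Q → ¬Q) = min(a, b) on (0.14, 0.36) = 0.14

0.14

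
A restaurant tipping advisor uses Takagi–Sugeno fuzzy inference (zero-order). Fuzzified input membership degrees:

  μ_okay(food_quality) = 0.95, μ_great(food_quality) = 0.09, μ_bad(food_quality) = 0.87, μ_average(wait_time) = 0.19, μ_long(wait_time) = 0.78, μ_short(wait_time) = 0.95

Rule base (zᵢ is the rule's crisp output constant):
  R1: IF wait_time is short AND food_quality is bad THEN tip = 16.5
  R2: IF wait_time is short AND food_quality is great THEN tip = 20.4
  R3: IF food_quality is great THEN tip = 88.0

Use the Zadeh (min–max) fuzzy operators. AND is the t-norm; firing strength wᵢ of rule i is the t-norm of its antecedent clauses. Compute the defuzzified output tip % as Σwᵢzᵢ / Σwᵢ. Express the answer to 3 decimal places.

22.963

R1 (z=16.5): short=0.95, bad=0.87; AND[min(a, b)] → w = 0.87
R2 (z=20.4): short=0.95, great=0.09; AND[min(a, b)] → w = 0.09
R3 (z=88.0): great=0.09 → w = 0.09
Weighted average = (0.87·16.5 + 0.09·20.4 + 0.09·88.0) / (0.87 + 0.09 + 0.09)
  = 24.1110 / 1.0500 = 22.963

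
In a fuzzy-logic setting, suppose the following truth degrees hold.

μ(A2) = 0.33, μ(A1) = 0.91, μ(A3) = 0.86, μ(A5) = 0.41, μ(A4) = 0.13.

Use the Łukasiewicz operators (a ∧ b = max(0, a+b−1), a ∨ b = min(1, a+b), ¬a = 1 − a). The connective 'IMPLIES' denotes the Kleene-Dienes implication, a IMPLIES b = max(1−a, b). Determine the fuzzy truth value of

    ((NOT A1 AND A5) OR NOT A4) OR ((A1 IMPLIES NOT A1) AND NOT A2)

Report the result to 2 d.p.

NOT A1 = 1 − 0.91 = 0.09
NOT A1 AND A5 = max(0, a+b−1) on (0.09, 0.41) = 0.00
NOT A4 = 1 − 0.13 = 0.87
(NOT A1 AND A5) OR NOT A4 = min(1, a+b) on (0.00, 0.87) = 0.87
NOT A1 = 1 − 0.91 = 0.09
A1 IMPLIES NOT A1  [Kleene-Dienes: max(1−a, b)] with a=0.91, b=0.09 → 0.09
NOT A2 = 1 − 0.33 = 0.67
(A1 IMPLIES NOT A1) AND NOT A2 = max(0, a+b−1) on (0.09, 0.67) = 0.00
((NOT A1 AND A5) OR NOT A4) OR ((A1 IMPLIES NOT A1) AND NOT A2) = min(1, a+b) on (0.87, 0.00) = 0.87

0.87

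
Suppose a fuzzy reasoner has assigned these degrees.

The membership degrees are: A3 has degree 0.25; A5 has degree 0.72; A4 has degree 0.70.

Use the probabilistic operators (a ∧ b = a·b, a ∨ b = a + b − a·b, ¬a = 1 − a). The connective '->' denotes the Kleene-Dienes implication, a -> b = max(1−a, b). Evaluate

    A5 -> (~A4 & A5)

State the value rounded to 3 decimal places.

0.280

~A4 = 1 − 0.7000 = 0.3000
~A4 & A5 = a·b on (0.3000, 0.7200) = 0.2160
A5 -> (~A4 & A5)  [Kleene-Dienes: max(1−a, b)] with a=0.7200, b=0.2160 → 0.2800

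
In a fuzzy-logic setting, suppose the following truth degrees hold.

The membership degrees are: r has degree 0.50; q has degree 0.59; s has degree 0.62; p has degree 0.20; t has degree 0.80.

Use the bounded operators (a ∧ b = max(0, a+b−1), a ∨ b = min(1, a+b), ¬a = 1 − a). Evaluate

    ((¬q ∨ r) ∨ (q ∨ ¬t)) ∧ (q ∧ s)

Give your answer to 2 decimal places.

0.21

¬q = 1 − 0.59 = 0.41
¬q ∨ r = min(1, a+b) on (0.41, 0.50) = 0.91
¬t = 1 − 0.80 = 0.20
q ∨ ¬t = min(1, a+b) on (0.59, 0.20) = 0.79
(¬q ∨ r) ∨ (q ∨ ¬t) = min(1, a+b) on (0.91, 0.79) = 1.00
q ∧ s = max(0, a+b−1) on (0.59, 0.62) = 0.21
((¬q ∨ r) ∨ (q ∨ ¬t)) ∧ (q ∧ s) = max(0, a+b−1) on (1.00, 0.21) = 0.21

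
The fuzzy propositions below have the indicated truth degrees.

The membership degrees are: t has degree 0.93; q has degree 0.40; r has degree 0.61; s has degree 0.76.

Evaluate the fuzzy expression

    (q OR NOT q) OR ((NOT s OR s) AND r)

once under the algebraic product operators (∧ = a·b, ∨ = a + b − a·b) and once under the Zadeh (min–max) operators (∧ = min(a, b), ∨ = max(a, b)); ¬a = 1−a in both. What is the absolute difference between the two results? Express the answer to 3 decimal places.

Under algebraic product:
  NOT q = 1 − 0.4000 = 0.6000
  q OR NOT q = a + b − a·b on (0.4000, 0.6000) = 0.7600
  NOT s = 1 − 0.7600 = 0.2400
  NOT s OR s = a + b − a·b on (0.2400, 0.7600) = 0.8176
  (NOT s OR s) AND r = a·b on (0.8176, 0.6100) = 0.4987
  (q OR NOT q) OR ((NOT s OR s) AND r) = a + b − a·b on (0.7600, 0.4987) = 0.8797
  → value = 0.8797
Under Zadeh (min–max):
  NOT q = 1 − 0.40 = 0.60
  q OR NOT q = max(a, b) on (0.40, 0.60) = 0.60
  NOT s = 1 − 0.76 = 0.24
  NOT s OR s = max(a, b) on (0.24, 0.76) = 0.76
  (NOT s OR s) AND r = min(a, b) on (0.76, 0.61) = 0.61
  (q OR NOT q) OR ((NOT s OR s) AND r) = max(a, b) on (0.60, 0.61) = 0.61
  → value = 0.6100
|0.8797 − 0.6100| = 0.270

0.270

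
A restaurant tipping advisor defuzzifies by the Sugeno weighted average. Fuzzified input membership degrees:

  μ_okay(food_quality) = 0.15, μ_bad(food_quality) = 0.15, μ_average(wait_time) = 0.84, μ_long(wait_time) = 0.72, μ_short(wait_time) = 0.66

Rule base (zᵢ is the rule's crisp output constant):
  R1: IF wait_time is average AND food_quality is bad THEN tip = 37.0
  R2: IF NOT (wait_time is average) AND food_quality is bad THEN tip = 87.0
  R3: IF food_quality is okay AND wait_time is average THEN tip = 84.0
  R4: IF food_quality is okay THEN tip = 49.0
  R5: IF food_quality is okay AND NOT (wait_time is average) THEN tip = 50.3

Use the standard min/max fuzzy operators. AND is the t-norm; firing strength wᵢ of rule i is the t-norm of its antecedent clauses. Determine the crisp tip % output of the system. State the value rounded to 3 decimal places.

61.460

R1 (z=37.0): average=0.84, bad=0.15; AND[min(a, b)] → w = 0.15
R2 (z=87.0): ¬average=1−0.84=0.16, bad=0.15; AND[min(a, b)] → w = 0.15
R3 (z=84.0): okay=0.15, average=0.84; AND[min(a, b)] → w = 0.15
R4 (z=49.0): okay=0.15 → w = 0.15
R5 (z=50.3): okay=0.15, ¬average=1−0.84=0.16; AND[min(a, b)] → w = 0.15
Weighted average = (0.15·37.0 + 0.15·87.0 + 0.15·84.0 + 0.15·49.0 + 0.15·50.3) / (0.15 + 0.15 + 0.15 + 0.15 + 0.15)
  = 46.0950 / 0.7500 = 61.460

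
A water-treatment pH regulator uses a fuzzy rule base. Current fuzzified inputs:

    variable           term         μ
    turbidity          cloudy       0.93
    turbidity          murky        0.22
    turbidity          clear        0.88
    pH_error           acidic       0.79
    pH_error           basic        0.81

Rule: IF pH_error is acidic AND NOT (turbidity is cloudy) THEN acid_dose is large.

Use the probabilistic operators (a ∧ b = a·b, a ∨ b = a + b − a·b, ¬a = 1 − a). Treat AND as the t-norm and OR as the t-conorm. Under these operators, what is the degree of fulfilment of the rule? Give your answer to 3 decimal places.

0.055

firing strength: acidic=0.79, ¬cloudy=1−0.93=0.07; AND[a·b] → w = 0.0553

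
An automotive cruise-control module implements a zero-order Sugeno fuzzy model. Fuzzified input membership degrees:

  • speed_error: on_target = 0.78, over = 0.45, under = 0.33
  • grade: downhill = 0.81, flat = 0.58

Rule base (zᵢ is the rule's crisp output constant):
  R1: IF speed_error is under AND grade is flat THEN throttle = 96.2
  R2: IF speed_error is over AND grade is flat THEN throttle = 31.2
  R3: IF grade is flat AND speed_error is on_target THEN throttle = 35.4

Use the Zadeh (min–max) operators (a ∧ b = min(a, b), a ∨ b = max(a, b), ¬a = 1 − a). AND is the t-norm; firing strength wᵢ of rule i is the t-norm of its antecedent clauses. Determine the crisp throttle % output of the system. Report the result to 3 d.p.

48.763

R1 (z=96.2): under=0.33, flat=0.58; AND[min(a, b)] → w = 0.33
R2 (z=31.2): over=0.45, flat=0.58; AND[min(a, b)] → w = 0.45
R3 (z=35.4): flat=0.58, on_target=0.78; AND[min(a, b)] → w = 0.58
Weighted average = (0.33·96.2 + 0.45·31.2 + 0.58·35.4) / (0.33 + 0.45 + 0.58)
  = 66.3180 / 1.3600 = 48.763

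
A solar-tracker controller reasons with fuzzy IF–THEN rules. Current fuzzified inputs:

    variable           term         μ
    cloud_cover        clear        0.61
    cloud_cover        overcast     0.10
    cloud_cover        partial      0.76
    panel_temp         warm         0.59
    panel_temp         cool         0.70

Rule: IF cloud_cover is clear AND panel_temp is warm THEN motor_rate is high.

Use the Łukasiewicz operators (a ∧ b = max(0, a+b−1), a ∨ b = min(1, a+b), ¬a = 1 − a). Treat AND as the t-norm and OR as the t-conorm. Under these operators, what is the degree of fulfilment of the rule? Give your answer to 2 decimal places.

0.20

firing strength: clear=0.61, warm=0.59; AND[max(0, a+b−1)] → w = 0.20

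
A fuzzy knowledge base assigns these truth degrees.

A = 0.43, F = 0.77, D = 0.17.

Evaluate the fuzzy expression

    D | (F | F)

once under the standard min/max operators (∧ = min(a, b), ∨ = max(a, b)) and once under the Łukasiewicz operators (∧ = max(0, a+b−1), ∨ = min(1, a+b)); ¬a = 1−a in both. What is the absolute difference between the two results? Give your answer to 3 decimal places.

0.230

Under standard min/max:
  F | F = max(a, b) on (0.77, 0.77) = 0.77
  D | (F | F) = max(a, b) on (0.17, 0.77) = 0.77
  → value = 0.7700
Under Łukasiewicz:
  F | F = min(1, a+b) on (0.77, 0.77) = 1.00
  D | (F | F) = min(1, a+b) on (0.17, 1.00) = 1.00
  → value = 1.0000
|0.7700 − 1.0000| = 0.230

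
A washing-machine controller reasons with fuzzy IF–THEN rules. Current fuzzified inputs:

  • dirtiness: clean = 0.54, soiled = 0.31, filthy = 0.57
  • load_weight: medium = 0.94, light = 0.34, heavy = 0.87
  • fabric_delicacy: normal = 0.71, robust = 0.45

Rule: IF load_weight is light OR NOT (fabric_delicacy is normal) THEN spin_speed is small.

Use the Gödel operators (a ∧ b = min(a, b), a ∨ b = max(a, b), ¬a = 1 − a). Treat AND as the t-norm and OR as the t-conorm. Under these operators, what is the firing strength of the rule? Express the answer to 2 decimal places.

0.34

firing strength: light=0.34, ¬normal=1−0.71=0.29; OR[max(a, b)] → w = 0.34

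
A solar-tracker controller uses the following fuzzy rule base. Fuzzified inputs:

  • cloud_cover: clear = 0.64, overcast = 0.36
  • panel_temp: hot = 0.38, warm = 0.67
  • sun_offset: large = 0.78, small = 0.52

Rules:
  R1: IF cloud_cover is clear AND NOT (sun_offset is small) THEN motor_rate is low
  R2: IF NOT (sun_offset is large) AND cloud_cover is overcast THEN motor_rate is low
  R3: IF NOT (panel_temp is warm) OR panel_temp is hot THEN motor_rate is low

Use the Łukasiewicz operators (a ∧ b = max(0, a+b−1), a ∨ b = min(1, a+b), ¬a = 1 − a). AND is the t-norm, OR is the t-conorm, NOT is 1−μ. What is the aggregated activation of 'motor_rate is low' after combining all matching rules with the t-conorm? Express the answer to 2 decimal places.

0.83

R1: clear=0.64, ¬small=1−0.52=0.48; AND[max(0, a+b−1)] → w = 0.12
R2: ¬large=1−0.78=0.22, overcast=0.36; AND[max(0, a+b−1)] → w = 0.00
R3: ¬warm=1−0.67=0.33, hot=0.38; OR[min(1, a+b)] → w = 0.71
Rules with consequent 'low': {R1, R2, R3} → strengths 0.12, 0.00, 0.71
Aggregate via t-conorm [min(1, a+b)]: 0.83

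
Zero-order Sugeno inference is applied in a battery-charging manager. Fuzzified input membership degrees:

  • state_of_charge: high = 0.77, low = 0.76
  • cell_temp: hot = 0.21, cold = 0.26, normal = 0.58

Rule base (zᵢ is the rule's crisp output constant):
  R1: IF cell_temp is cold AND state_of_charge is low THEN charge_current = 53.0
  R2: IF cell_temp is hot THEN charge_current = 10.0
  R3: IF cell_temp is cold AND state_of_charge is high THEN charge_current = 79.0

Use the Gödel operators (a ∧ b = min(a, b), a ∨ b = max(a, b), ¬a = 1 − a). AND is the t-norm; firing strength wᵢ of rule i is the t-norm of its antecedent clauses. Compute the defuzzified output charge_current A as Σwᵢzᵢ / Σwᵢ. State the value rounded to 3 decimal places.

R1 (z=53.0): cold=0.26, low=0.76; AND[min(a, b)] → w = 0.26
R2 (z=10.0): hot=0.21 → w = 0.21
R3 (z=79.0): cold=0.26, high=0.77; AND[min(a, b)] → w = 0.26
Weighted average = (0.26·53.0 + 0.21·10.0 + 0.26·79.0) / (0.26 + 0.21 + 0.26)
  = 36.4200 / 0.7300 = 49.890

49.890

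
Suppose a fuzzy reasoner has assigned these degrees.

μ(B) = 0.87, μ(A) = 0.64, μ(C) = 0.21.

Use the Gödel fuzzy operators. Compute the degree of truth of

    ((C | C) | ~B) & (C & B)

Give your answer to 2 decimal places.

C | C = max(a, b) on (0.21, 0.21) = 0.21
~B = 1 − 0.87 = 0.13
(C | C) | ~B = max(a, b) on (0.21, 0.13) = 0.21
C & B = min(a, b) on (0.21, 0.87) = 0.21
((C | C) | ~B) & (C & B) = min(a, b) on (0.21, 0.21) = 0.21

0.21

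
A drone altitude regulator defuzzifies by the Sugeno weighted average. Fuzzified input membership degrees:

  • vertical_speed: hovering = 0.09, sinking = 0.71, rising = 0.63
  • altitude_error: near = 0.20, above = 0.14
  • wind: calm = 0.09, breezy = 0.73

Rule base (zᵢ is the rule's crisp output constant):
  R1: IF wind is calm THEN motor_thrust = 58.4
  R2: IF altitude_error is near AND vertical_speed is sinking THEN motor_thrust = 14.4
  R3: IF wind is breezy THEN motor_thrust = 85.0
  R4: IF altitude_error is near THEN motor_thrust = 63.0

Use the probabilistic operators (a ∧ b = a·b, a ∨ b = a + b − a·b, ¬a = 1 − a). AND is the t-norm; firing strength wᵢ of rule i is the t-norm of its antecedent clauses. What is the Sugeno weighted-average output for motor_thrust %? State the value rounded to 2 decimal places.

R1 (z=58.4): calm=0.09 → w = 0.0900
R2 (z=14.4): near=0.20, sinking=0.71; AND[a·b] → w = 0.1420
R3 (z=85.0): breezy=0.73 → w = 0.7300
R4 (z=63.0): near=0.20 → w = 0.2000
Weighted average = (0.0900·58.4 + 0.1420·14.4 + 0.7300·85.0 + 0.2000·63.0) / (0.0900 + 0.1420 + 0.7300 + 0.2000)
  = 81.9508 / 1.1620 = 70.53

70.53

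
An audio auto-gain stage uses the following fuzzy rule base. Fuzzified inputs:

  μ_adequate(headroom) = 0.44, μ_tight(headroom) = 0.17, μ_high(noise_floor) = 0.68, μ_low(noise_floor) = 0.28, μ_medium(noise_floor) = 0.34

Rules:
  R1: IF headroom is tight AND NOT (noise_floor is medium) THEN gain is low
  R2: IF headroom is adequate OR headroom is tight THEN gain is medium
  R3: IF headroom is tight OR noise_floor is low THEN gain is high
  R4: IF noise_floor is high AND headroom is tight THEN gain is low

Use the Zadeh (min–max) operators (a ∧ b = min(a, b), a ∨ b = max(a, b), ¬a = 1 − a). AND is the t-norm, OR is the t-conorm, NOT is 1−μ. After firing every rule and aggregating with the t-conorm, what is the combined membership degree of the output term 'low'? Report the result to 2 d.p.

0.17

R1: tight=0.17, ¬medium=1−0.34=0.66; AND[min(a, b)] → w = 0.17
R2: adequate=0.44, tight=0.17; OR[max(a, b)] → w = 0.44
R3: tight=0.17, low=0.28; OR[max(a, b)] → w = 0.28
R4: high=0.68, tight=0.17; AND[min(a, b)] → w = 0.17
Rules with consequent 'low': {R1, R4} → strengths 0.17, 0.17
Aggregate via t-conorm [max(a, b)]: 0.17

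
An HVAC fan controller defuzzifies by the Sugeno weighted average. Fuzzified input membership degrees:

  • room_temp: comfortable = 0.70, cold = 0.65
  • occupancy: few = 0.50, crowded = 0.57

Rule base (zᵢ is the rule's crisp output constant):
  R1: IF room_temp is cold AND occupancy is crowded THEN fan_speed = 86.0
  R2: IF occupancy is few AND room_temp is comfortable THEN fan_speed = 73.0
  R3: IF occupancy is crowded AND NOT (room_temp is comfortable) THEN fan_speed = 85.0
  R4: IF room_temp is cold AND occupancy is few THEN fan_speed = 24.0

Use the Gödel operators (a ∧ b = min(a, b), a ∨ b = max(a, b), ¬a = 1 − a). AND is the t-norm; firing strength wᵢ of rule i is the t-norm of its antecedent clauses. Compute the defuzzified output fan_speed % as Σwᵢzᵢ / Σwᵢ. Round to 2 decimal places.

65.79

R1 (z=86.0): cold=0.65, crowded=0.57; AND[min(a, b)] → w = 0.57
R2 (z=73.0): few=0.50, comfortable=0.70; AND[min(a, b)] → w = 0.50
R3 (z=85.0): crowded=0.57, ¬comfortable=1−0.70=0.30; AND[min(a, b)] → w = 0.30
R4 (z=24.0): cold=0.65, few=0.50; AND[min(a, b)] → w = 0.50
Weighted average = (0.57·86.0 + 0.50·73.0 + 0.30·85.0 + 0.50·24.0) / (0.57 + 0.50 + 0.30 + 0.50)
  = 123.0200 / 1.8700 = 65.79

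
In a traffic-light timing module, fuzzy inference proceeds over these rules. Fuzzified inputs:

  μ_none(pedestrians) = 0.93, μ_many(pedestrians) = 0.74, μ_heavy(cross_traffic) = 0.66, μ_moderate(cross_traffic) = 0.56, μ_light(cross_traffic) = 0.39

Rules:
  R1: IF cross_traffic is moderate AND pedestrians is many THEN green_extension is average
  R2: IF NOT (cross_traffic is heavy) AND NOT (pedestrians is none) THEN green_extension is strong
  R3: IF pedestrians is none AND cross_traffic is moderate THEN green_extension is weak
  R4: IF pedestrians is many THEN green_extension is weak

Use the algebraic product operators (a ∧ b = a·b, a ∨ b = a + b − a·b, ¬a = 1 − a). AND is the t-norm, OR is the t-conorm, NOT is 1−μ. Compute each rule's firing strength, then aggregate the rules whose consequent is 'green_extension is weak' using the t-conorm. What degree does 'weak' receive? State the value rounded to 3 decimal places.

R1: moderate=0.56, many=0.74; AND[a·b] → w = 0.4144
R2: ¬heavy=1−0.66=0.34, ¬none=1−0.93=0.07; AND[a·b] → w = 0.0238
R3: none=0.93, moderate=0.56; AND[a·b] → w = 0.5208
R4: many=0.74 → w = 0.7400
Rules with consequent 'weak': {R3, R4} → strengths 0.5208, 0.7400
Aggregate via t-conorm [a + b − a·b]: 0.8754

0.875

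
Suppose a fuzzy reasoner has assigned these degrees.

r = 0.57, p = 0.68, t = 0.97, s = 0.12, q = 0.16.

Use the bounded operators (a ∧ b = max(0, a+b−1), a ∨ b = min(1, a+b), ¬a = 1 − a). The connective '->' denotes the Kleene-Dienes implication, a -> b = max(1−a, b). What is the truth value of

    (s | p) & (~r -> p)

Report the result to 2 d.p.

0.48

s | p = min(1, a+b) on (0.12, 0.68) = 0.80
~r = 1 − 0.57 = 0.43
~r -> p  [Kleene-Dienes: max(1−a, b)] with a=0.43, b=0.68 → 0.68
(s | p) & (~r -> p) = max(0, a+b−1) on (0.80, 0.68) = 0.48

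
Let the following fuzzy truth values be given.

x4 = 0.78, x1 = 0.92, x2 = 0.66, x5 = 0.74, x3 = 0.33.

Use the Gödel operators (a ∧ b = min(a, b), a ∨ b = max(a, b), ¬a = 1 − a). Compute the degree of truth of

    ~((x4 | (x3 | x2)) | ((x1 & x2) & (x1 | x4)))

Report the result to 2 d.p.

0.22

x3 | x2 = max(a, b) on (0.33, 0.66) = 0.66
x4 | (x3 | x2) = max(a, b) on (0.78, 0.66) = 0.78
x1 & x2 = min(a, b) on (0.92, 0.66) = 0.66
x1 | x4 = max(a, b) on (0.92, 0.78) = 0.92
(x1 & x2) & (x1 | x4) = min(a, b) on (0.66, 0.92) = 0.66
(x4 | (x3 | x2)) | ((x1 & x2) & (x1 | x4)) = max(a, b) on (0.78, 0.66) = 0.78
~((x4 | (x3 | x2)) | ((x1 & x2) & (x1 | x4))) = 1 − 0.78 = 0.22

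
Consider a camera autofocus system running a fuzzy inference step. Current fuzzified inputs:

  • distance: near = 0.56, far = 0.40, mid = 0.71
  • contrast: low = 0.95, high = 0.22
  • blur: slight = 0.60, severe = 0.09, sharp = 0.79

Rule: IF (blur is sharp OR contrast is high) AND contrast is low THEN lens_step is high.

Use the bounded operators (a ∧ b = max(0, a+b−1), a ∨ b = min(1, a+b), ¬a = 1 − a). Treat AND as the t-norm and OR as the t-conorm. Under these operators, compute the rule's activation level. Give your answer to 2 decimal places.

firing strength: (sharp=0.79 OR high=0.22) = 1.00; AND[max(0, a+b−1)] with low=0.95 → w = 0.95

0.95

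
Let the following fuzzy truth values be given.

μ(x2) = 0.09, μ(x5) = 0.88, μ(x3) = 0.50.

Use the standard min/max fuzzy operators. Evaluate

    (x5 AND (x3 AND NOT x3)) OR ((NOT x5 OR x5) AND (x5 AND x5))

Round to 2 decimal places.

NOT x3 = 1 − 0.50 = 0.50
x3 AND NOT x3 = min(a, b) on (0.50, 0.50) = 0.50
x5 AND (x3 AND NOT x3) = min(a, b) on (0.88, 0.50) = 0.50
NOT x5 = 1 − 0.88 = 0.12
NOT x5 OR x5 = max(a, b) on (0.12, 0.88) = 0.88
x5 AND x5 = min(a, b) on (0.88, 0.88) = 0.88
(NOT x5 OR x5) AND (x5 AND x5) = min(a, b) on (0.88, 0.88) = 0.88
(x5 AND (x3 AND NOT x3)) OR ((NOT x5 OR x5) AND (x5 AND x5)) = max(a, b) on (0.50, 0.88) = 0.88

0.88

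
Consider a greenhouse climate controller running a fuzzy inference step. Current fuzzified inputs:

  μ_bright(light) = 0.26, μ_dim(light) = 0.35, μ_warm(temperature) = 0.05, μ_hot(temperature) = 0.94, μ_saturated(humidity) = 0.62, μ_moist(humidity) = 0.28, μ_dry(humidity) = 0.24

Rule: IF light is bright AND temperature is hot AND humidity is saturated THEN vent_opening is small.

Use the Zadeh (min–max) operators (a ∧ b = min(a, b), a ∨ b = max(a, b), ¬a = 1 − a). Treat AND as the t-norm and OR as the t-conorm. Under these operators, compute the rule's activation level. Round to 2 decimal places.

0.26

firing strength: bright=0.26, hot=0.94, saturated=0.62; AND[min(a, b)] → w = 0.26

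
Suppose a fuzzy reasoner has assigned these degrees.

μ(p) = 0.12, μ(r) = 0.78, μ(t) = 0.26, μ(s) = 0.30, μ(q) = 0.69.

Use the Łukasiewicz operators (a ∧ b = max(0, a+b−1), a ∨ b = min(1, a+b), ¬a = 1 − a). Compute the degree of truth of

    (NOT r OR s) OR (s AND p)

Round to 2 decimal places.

0.52

NOT r = 1 − 0.78 = 0.22
NOT r OR s = min(1, a+b) on (0.22, 0.30) = 0.52
s AND p = max(0, a+b−1) on (0.30, 0.12) = 0.00
(NOT r OR s) OR (s AND p) = min(1, a+b) on (0.52, 0.00) = 0.52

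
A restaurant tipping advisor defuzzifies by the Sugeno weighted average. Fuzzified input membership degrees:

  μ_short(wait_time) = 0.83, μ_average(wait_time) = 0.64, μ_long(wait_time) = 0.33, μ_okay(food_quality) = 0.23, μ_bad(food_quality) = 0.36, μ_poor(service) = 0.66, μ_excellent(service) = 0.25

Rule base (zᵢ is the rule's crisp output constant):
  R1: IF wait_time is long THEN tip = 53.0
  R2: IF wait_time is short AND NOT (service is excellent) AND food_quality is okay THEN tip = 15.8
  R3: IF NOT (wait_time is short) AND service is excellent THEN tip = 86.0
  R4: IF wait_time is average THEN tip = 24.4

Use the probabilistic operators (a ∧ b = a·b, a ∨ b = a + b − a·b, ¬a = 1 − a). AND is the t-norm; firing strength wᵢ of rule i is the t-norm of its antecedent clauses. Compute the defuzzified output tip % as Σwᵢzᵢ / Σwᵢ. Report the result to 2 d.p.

33.77

R1 (z=53.0): long=0.33 → w = 0.3300
R2 (z=15.8): short=0.83, ¬excellent=1−0.25=0.75, okay=0.23; AND[a·b] → w = 0.1432
R3 (z=86.0): ¬short=1−0.83=0.17, excellent=0.25; AND[a·b] → w = 0.0425
R4 (z=24.4): average=0.64 → w = 0.6400
Weighted average = (0.3300·53.0 + 0.1432·15.8 + 0.0425·86.0 + 0.6400·24.4) / (0.3300 + 0.1432 + 0.0425 + 0.6400)
  = 39.0232 / 1.1557 = 33.77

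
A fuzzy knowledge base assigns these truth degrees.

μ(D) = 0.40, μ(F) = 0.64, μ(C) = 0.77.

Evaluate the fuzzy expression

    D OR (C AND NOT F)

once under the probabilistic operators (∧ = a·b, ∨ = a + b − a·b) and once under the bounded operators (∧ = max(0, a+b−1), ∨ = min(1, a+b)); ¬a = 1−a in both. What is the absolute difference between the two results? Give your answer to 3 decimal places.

Under probabilistic:
  NOT F = 1 − 0.6400 = 0.3600
  C AND NOT F = a·b on (0.7700, 0.3600) = 0.2772
  D OR (C AND NOT F) = a + b − a·b on (0.4000, 0.2772) = 0.5663
  → value = 0.5663
Under bounded:
  NOT F = 1 − 0.64 = 0.36
  C AND NOT F = max(0, a+b−1) on (0.77, 0.36) = 0.13
  D OR (C AND NOT F) = min(1, a+b) on (0.40, 0.13) = 0.53
  → value = 0.5300
|0.5663 − 0.5300| = 0.036

0.036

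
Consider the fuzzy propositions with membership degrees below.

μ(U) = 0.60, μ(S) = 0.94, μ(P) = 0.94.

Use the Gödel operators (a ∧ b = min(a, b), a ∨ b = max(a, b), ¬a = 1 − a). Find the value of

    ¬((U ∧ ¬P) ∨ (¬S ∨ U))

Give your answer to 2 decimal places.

0.40

¬P = 1 − 0.94 = 0.06
U ∧ ¬P = min(a, b) on (0.60, 0.06) = 0.06
¬S = 1 − 0.94 = 0.06
¬S ∨ U = max(a, b) on (0.06, 0.60) = 0.60
(U ∧ ¬P) ∨ (¬S ∨ U) = max(a, b) on (0.06, 0.60) = 0.60
¬((U ∧ ¬P) ∨ (¬S ∨ U)) = 1 − 0.60 = 0.40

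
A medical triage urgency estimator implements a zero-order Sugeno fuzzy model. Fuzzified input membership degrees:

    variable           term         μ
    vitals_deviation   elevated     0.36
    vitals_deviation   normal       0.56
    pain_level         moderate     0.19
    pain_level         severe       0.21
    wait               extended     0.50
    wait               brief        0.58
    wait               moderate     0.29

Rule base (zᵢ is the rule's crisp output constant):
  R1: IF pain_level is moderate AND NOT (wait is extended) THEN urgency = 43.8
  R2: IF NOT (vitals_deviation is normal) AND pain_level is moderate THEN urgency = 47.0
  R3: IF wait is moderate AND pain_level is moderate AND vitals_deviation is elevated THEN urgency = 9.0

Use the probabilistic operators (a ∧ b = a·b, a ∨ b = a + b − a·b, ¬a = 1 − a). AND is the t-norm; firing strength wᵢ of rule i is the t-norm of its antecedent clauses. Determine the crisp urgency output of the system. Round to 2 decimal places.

R1 (z=43.8): moderate=0.19, ¬extended=1−0.50=0.50; AND[a·b] → w = 0.0950
R2 (z=47.0): ¬normal=1−0.56=0.44, moderate=0.19; AND[a·b] → w = 0.0836
R3 (z=9.0): moderate=0.29, moderate=0.19, elevated=0.36; AND[a·b] → w = 0.0198
Weighted average = (0.0950·43.8 + 0.0836·47.0 + 0.0198·9.0) / (0.0950 + 0.0836 + 0.0198)
  = 8.2687 / 0.1984 = 41.67

41.67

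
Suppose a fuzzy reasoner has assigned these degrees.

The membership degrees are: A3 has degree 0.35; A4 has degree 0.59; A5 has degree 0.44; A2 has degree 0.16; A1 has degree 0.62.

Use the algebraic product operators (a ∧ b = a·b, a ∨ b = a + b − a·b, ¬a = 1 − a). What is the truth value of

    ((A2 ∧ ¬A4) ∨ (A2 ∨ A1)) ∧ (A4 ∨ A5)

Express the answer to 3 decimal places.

¬A4 = 1 − 0.5900 = 0.4100
A2 ∧ ¬A4 = a·b on (0.1600, 0.4100) = 0.0656
A2 ∨ A1 = a + b − a·b on (0.1600, 0.6200) = 0.6808
(A2 ∧ ¬A4) ∨ (A2 ∨ A1) = a + b − a·b on (0.0656, 0.6808) = 0.7017
A4 ∨ A5 = a + b − a·b on (0.5900, 0.4400) = 0.7704
((A2 ∧ ¬A4) ∨ (A2 ∨ A1)) ∧ (A4 ∨ A5) = a·b on (0.7017, 0.7704) = 0.5406

0.541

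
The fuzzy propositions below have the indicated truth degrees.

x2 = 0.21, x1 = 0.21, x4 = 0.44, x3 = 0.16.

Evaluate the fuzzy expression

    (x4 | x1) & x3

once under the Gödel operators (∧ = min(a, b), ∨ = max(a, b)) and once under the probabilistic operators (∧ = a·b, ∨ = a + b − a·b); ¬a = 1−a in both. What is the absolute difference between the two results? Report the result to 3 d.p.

Under Gödel:
  x4 | x1 = max(a, b) on (0.44, 0.21) = 0.44
  (x4 | x1) & x3 = min(a, b) on (0.44, 0.16) = 0.16
  → value = 0.1600
Under probabilistic:
  x4 | x1 = a + b − a·b on (0.4400, 0.2100) = 0.5576
  (x4 | x1) & x3 = a·b on (0.5576, 0.1600) = 0.0892
  → value = 0.0892
|0.1600 − 0.0892| = 0.071

0.071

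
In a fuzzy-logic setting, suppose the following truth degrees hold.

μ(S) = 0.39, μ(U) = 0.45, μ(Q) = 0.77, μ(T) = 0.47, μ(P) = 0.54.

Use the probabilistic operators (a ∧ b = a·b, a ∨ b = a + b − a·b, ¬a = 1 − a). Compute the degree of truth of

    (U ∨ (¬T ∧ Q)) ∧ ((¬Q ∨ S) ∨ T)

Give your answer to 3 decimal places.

0.507

¬T = 1 − 0.4700 = 0.5300
¬T ∧ Q = a·b on (0.5300, 0.7700) = 0.4081
U ∨ (¬T ∧ Q) = a + b − a·b on (0.4500, 0.4081) = 0.6745
¬Q = 1 − 0.7700 = 0.2300
¬Q ∨ S = a + b − a·b on (0.2300, 0.3900) = 0.5303
(¬Q ∨ S) ∨ T = a + b − a·b on (0.5303, 0.4700) = 0.7511
(U ∨ (¬T ∧ Q)) ∧ ((¬Q ∨ S) ∨ T) = a·b on (0.6745, 0.7511) = 0.5066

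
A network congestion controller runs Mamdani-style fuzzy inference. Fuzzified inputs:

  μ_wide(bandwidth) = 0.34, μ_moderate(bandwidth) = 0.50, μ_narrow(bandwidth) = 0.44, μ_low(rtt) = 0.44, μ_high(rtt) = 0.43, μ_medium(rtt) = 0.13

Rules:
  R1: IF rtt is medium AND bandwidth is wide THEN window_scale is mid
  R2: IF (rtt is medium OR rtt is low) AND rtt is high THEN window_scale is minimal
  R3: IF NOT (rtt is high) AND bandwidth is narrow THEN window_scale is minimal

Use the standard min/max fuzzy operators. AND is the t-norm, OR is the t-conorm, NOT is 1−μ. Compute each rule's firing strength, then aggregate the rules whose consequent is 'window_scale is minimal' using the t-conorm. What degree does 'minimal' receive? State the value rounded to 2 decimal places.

0.44

R1: medium=0.13, wide=0.34; AND[min(a, b)] → w = 0.13
R2: (medium=0.13 OR low=0.44) = 0.44; AND[min(a, b)] with high=0.43 → w = 0.43
R3: ¬high=1−0.43=0.57, narrow=0.44; AND[min(a, b)] → w = 0.44
Rules with consequent 'minimal': {R2, R3} → strengths 0.43, 0.44
Aggregate via t-conorm [max(a, b)]: 0.44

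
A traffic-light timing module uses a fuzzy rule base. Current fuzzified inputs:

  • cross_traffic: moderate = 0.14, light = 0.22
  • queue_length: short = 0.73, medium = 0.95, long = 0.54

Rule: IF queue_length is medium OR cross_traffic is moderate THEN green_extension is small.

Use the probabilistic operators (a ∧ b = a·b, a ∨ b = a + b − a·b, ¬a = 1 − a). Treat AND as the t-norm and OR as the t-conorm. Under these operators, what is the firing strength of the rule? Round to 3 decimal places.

firing strength: medium=0.95, moderate=0.14; OR[a + b − a·b] → w = 0.9570

0.957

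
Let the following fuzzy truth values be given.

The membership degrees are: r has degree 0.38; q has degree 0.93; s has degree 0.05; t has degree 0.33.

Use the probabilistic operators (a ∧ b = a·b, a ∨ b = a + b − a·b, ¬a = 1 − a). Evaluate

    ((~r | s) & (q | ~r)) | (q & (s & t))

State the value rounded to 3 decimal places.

~r = 1 − 0.3800 = 0.6200
~r | s = a + b − a·b on (0.6200, 0.0500) = 0.6390
~r = 1 − 0.3800 = 0.6200
q | ~r = a + b − a·b on (0.9300, 0.6200) = 0.9734
(~r | s) & (q | ~r) = a·b on (0.6390, 0.9734) = 0.6220
s & t = a·b on (0.0500, 0.3300) = 0.0165
q & (s & t) = a·b on (0.9300, 0.0165) = 0.0153
((~r | s) & (q | ~r)) | (q & (s & t)) = a + b − a·b on (0.6220, 0.0153) = 0.6278

0.628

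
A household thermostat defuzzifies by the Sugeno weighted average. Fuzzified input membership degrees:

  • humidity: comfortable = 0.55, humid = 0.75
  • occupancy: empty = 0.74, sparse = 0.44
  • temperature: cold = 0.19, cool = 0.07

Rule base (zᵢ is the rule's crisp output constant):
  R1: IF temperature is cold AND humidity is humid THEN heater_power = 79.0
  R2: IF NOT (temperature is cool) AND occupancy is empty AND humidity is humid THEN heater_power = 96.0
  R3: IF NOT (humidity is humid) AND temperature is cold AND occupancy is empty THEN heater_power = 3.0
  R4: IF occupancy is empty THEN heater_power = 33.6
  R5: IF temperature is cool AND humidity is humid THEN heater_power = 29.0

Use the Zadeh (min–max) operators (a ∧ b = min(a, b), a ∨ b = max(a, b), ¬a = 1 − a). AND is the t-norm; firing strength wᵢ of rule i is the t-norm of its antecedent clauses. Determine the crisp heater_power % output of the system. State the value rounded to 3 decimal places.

R1 (z=79.0): cold=0.19, humid=0.75; AND[min(a, b)] → w = 0.19
R2 (z=96.0): ¬cool=1−0.07=0.93, empty=0.74, humid=0.75; AND[min(a, b)] → w = 0.74
R3 (z=3.0): ¬humid=1−0.75=0.25, cold=0.19, empty=0.74; AND[min(a, b)] → w = 0.19
R4 (z=33.6): empty=0.74 → w = 0.74
R5 (z=29.0): cool=0.07, humid=0.75; AND[min(a, b)] → w = 0.07
Weighted average = (0.19·79.0 + 0.74·96.0 + 0.19·3.0 + 0.74·33.6 + 0.07·29.0) / (0.19 + 0.74 + 0.19 + 0.74 + 0.07)
  = 113.5140 / 1.9300 = 58.816

58.816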